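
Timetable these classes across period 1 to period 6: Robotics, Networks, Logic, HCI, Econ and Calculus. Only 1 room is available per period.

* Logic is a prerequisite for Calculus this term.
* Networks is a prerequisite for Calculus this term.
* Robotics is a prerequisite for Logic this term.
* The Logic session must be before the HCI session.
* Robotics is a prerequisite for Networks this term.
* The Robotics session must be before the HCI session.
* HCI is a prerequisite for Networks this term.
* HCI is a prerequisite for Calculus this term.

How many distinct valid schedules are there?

Splitting on Robotics: it can be period 1 (5), period 2 (1). Listing each branch's schedules as (Networks, Logic, HCI, Econ, Calculus) by period number:
Robotics=period 1: (4,2,3,5,6) (4,2,3,6,5) (5,2,3,4,6) (5,2,4,3,6) (5,3,4,2,6) — 5.
Robotics=period 2: (5,3,4,1,6) — 1.
Summing: 5 + 1 = 6.

6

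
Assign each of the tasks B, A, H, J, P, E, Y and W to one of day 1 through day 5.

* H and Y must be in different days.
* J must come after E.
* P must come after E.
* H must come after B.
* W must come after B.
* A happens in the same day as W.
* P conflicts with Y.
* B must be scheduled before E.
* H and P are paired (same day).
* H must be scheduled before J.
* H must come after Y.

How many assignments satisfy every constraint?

49

Splitting on B: it can be day 1 (40), day 2 (9). Listing each branch's schedules as (A, H, J, P, E, Y, W) by day number:
B=day 1: (2,3,4,3,2,1,2) (2,3,4,3,2,2,2) (2,3,5,3,2,1,2) (2,3,5,3,2,2,2) (2,4,5,4,2,1,2) (2,4,5,4,2,2,2) (2,4,5,4,2,3,2) (2,4,5,4,3,1,2) (2,4,5,4,3,2,2) (2,4,5,4,3,3,2) (3,3,4,3,2,1,3) (3,3,4,3,2,2,3) (3,3,5,3,2,1,3) (3,3,5,3,2,2,3) (3,4,5,4,2,1,3) (3,4,5,4,2,2,3) (3,4,5,4,2,3,3) (3,4,5,4,3,1,3) (3,4,5,4,3,2,3) (3,4,5,4,3,3,3) (4,3,4,3,2,1,4) (4,3,4,3,2,2,4) (4,3,5,3,2,1,4) (4,3,5,3,2,2,4) (4,4,5,4,2,1,4) (4,4,5,4,2,2,4) (4,4,5,4,2,3,4) (4,4,5,4,3,1,4) (4,4,5,4,3,2,4) (4,4,5,4,3,3,4) (5,3,4,3,2,1,5) (5,3,4,3,2,2,5) (5,3,5,3,2,1,5) (5,3,5,3,2,2,5) (5,4,5,4,2,1,5) (5,4,5,4,2,2,5) (5,4,5,4,2,3,5) (5,4,5,4,3,1,5) (5,4,5,4,3,2,5) (5,4,5,4,3,3,5) — 40.
B=day 2: (3,4,5,4,3,1,3) (3,4,5,4,3,2,3) (3,4,5,4,3,3,3) (4,4,5,4,3,1,4) (4,4,5,4,3,2,4) (4,4,5,4,3,3,4) (5,4,5,4,3,1,5) (5,4,5,4,3,2,5) (5,4,5,4,3,3,5) — 9.
Summing: 40 + 9 = 49.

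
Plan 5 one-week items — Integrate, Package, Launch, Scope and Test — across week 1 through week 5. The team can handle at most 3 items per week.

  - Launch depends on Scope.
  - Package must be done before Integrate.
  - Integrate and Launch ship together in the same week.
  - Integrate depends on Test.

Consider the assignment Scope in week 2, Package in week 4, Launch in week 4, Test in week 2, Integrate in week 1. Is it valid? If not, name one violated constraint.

Package must be done before Integrate — violated.
Integrate and Launch ship together in the same week — violated.
Launch depends on Scope — holds.
Integrate depends on Test — violated.
The team can handle at most 3 items per week — holds.

Invalid. Package must be done before Integrate.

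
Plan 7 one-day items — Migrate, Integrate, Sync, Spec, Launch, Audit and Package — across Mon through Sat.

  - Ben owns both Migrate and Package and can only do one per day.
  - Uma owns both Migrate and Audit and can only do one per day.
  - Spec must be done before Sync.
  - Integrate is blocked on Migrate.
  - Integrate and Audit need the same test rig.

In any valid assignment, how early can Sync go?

Precedence pushes Sync to at least Tue.
Sync at Tue is achievable: Launch -> Mon; Sync -> Tue; Integrate -> Tue; Audit -> Wed; Migrate -> Mon; Package -> Tue; Spec -> Mon.

Tue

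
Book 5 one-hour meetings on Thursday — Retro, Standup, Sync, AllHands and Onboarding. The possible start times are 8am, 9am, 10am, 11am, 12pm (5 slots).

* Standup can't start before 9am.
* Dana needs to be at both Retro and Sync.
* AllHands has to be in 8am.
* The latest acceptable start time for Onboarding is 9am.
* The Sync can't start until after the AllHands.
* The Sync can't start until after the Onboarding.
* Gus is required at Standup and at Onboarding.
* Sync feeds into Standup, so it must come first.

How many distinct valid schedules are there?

Splitting on Retro: it can be 8am (9), 9am (6), 10am (5), 11am (7), 12pm (9). Listing each branch's schedules as (Standup, Sync, AllHands, Onboarding):
Retro=8am: (10am,9am,8am,8am) (11am,9am,8am,8am) (11am,10am,8am,8am) (11am,10am,8am,9am) (12pm,9am,8am,8am) (12pm,10am,8am,8am) (12pm,10am,8am,9am) (12pm,11am,8am,8am) (12pm,11am,8am,9am) — 9.
Retro=9am: (11am,10am,8am,8am) (11am,10am,8am,9am) (12pm,10am,8am,8am) (12pm,10am,8am,9am) (12pm,11am,8am,8am) (12pm,11am,8am,9am) — 6.
Retro=10am: (10am,9am,8am,8am) (11am,9am,8am,8am) (12pm,9am,8am,8am) (12pm,11am,8am,8am) (12pm,11am,8am,9am) — 5.
Retro=11am: (10am,9am,8am,8am) (11am,9am,8am,8am) (11am,10am,8am,8am) (11am,10am,8am,9am) (12pm,9am,8am,8am) (12pm,10am,8am,8am) (12pm,10am,8am,9am) — 7.
Retro=12pm: (10am,9am,8am,8am) (11am,9am,8am,8am) (11am,10am,8am,8am) (11am,10am,8am,9am) (12pm,9am,8am,8am) (12pm,10am,8am,8am) (12pm,10am,8am,9am) (12pm,11am,8am,8am) (12pm,11am,8am,9am) — 9.
Summing: 9 + 6 + 5 + 7 + 9 = 36.

36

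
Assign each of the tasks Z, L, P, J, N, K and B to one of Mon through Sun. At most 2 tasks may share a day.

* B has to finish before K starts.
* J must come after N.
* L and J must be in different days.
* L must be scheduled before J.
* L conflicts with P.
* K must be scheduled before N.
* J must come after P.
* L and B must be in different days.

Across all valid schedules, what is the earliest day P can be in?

Downstream work caps P at Sat.
P at Mon is achievable: K in Tue; N in Wed; L in Tue; J in Thu; Z in Wed; P in Mon; B in Mon.

Mon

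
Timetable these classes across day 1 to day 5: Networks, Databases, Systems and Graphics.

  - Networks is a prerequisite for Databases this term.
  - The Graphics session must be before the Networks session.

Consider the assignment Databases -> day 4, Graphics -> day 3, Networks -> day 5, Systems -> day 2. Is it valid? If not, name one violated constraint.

The Graphics session must be before the Networks session — holds.
Networks is a prerequisite for Databases this term — violated.

No — it violates: Networks is a prerequisite for Databases this term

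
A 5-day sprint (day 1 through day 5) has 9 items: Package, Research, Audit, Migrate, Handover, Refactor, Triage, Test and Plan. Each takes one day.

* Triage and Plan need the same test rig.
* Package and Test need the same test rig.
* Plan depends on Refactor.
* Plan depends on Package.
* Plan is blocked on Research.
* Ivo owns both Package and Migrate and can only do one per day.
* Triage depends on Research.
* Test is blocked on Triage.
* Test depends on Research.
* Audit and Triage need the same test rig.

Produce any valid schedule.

Package in day 1, Handover in day 1, Triage in day 3, Audit in day 1, Test in day 4, Plan in day 2, Migrate in day 2, Research in day 1, Refactor in day 1

Checking: Package(day 1) before Plan(day 2); Triage(day 3) before Test(day 4); Research(day 1) before Test(day 4); Refactor(day 1) before Plan(day 2); Research(day 1) before Plan(day 2); Research(day 1) before Triage(day 3); Triage(day 3) != Plan(day 2); Package(day 1) != Test(day 4); Audit(day 1) != Triage(day 3); Package(day 1) != Migrate(day 2).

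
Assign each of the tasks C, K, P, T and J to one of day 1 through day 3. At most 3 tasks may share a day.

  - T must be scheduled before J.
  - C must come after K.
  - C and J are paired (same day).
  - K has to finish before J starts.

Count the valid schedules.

Splitting on C: it can be day 2 (3), day 3 (12). Listing each branch's schedules as (K, P, T, J) by day number:
C=day 2: (1,1,1,2) (1,2,1,2) (1,3,1,2) — 3.
C=day 3: (1,1,1,3) (1,1,2,3) (1,2,1,3) (1,2,2,3) (1,3,1,3) (1,3,2,3) (2,1,1,3) (2,1,2,3) (2,2,1,3) (2,2,2,3) (2,3,1,3) (2,3,2,3) — 12.
Summing: 3 + 12 = 15.

15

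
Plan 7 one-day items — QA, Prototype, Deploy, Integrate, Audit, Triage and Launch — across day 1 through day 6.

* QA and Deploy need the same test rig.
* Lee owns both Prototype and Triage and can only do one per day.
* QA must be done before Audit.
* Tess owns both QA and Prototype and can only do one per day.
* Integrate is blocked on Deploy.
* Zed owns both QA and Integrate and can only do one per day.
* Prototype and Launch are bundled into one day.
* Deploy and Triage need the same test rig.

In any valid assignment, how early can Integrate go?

day 2

Precedence pushes Integrate to at least day 2.
Integrate at day 2 is achievable: QA -> day 3, Triage -> day 2, Integrate -> day 2, Deploy -> day 1, Audit -> day 4, Prototype -> day 1, Launch -> day 1.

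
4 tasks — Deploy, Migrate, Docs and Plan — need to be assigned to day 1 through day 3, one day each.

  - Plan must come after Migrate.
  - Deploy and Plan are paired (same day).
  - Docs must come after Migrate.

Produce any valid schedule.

Plan -> day 2, Deploy -> day 2, Docs -> day 2, Migrate -> day 1

Checking: Migrate(day 1) before Docs(day 2); Migrate(day 1) before Plan(day 2); Deploy = Plan = day 2.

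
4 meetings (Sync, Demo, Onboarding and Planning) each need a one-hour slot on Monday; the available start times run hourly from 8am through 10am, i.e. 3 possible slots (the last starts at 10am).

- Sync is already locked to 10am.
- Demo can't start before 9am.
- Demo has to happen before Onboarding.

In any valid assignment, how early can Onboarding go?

10am

Precedence pushes Onboarding to at least 10am.
Onboarding at 10am is achievable: Planning=8am; Onboarding=10am; Demo=9am; Sync=10am.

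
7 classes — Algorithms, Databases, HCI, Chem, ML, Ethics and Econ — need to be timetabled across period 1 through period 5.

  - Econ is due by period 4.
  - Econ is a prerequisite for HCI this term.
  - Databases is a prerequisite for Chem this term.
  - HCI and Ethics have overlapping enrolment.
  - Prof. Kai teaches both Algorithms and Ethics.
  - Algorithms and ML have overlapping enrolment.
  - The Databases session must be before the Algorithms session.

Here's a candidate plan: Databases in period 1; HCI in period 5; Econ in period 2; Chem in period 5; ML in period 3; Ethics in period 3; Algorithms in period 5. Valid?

HCI and Ethics have overlapping enrolment — holds.
Databases is a prerequisite for Chem this term — holds.
The Databases session must be before the Algorithms session — holds.
Prof. Kai teaches both Algorithms and Ethics — holds.
Algorithms and ML have overlapping enrolment — holds.
Econ is a prerequisite for HCI this term — holds.
Econ is due by period 4 — holds.

Yes, all constraints hold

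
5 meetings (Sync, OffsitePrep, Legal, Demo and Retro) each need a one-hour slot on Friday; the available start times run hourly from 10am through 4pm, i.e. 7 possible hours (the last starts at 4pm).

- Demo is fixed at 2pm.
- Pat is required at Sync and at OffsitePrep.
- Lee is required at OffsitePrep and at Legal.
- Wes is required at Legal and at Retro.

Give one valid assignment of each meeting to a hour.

OffsitePrep=11am, Legal=10am, Sync=10am, Demo=2pm, Retro=11am

Checking: Legal(10am) != Retro(11am); Sync(10am) != OffsitePrep(11am); OffsitePrep(11am) != Legal(10am); Demo=2pm in [2pm,2pm].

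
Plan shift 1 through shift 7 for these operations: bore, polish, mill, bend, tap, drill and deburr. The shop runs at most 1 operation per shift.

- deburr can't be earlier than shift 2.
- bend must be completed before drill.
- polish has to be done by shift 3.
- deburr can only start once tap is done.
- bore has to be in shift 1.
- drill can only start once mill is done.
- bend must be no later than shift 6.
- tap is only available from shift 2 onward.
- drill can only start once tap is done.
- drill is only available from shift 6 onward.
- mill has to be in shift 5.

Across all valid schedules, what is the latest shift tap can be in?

shift 4

Tap is available from shift 2; downstream work caps tap at shift 6.
tap at shift 4 is achievable: bore -> shift 1; polish -> shift 2; deburr -> shift 7; drill -> shift 6; bend -> shift 3; tap -> shift 4; mill -> shift 5.
Nothing later works — the capacity limit rule out every shift after shift 4.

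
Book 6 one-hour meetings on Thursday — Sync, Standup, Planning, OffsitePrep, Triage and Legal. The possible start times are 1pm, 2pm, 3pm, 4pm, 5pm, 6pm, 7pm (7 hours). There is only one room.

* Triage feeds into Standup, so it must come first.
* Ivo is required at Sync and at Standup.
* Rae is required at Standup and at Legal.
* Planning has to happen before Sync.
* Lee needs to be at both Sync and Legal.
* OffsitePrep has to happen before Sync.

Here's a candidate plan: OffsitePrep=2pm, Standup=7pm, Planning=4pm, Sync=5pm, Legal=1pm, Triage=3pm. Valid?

Triage feeds into Standup, so it must come first — holds.
There is only one room — holds.
Lee needs to be at both Sync and Legal — holds.
Planning has to happen before Sync — holds.
OffsitePrep has to happen before Sync — holds.
Rae is required at Standup and at Legal — holds.
Ivo is required at Sync and at Standup — holds.

Valid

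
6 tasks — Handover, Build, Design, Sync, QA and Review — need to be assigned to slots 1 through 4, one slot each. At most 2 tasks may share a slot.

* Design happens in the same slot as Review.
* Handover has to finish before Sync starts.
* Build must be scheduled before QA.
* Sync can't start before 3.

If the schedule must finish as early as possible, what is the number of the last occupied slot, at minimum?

The precedence chain requires at least 2 distinct slots.
With at most 2 per slot and 6 tasks, at least 3 slots are needed.
Sync can't be placed before 3, so the schedule must run through at least slot 3.
3 works (last occupied slot: 3): for example Design -> 2; Build -> 1; QA -> 3; Handover -> 1; Review -> 2; Sync -> 3.

3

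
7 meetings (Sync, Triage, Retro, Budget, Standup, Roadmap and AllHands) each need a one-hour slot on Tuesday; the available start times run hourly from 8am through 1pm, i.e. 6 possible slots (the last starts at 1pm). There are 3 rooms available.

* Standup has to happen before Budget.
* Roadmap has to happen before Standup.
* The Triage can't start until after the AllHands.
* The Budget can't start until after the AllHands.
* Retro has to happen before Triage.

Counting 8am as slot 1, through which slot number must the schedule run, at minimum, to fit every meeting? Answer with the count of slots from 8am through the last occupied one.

The precedence chain requires at least 3 distinct slots.
With at most 3 per slot and 7 meetings, at least 3 slots are needed.
3 works (last occupied slot: 10am): for example Roadmap=8am; Standup=9am; Sync=9am; Retro=8am; Triage=9am; AllHands=8am; Budget=10am.

3 slots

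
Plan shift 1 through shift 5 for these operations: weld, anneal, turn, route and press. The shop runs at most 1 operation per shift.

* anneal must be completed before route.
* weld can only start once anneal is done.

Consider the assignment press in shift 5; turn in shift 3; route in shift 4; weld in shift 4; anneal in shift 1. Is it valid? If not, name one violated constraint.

Invalid. The shop runs at most 1 operation per shift.

The shop runs at most 1 operation per shift — violated.
anneal must be completed before route — holds.
weld can only start once anneal is done — holds.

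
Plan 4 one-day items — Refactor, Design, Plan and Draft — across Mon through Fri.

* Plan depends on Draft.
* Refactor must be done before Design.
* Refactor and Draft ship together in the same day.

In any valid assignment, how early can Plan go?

Precedence pushes Plan to at least Tue.
Plan at Tue is achievable: Design in Tue; Draft in Mon; Refactor in Mon; Plan in Tue.

Tue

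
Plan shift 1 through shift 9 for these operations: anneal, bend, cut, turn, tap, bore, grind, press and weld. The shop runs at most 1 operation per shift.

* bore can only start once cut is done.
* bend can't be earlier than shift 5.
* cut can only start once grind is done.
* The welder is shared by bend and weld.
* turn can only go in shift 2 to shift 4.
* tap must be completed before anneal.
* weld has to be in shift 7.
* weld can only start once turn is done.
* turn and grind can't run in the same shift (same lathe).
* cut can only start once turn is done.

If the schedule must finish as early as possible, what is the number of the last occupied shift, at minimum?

The precedence chain requires at least 3 distinct shifts.
With at most 1 per shift and 9 operations, at least 9 shifts are needed.
weld can't be placed before shift 7, so the schedule must run through at least shift 7.
9 works (last occupied shift: shift 9): for example cut -> shift 3; press -> shift 9; bore -> shift 8; weld -> shift 7; turn -> shift 2; tap -> shift 4; grind -> shift 1; bend -> shift 5; anneal -> shift 6.

9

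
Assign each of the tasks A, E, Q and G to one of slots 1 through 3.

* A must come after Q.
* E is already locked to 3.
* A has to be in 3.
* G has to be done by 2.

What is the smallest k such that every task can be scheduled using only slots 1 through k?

3 slots

The precedence chain requires at least 2 distinct slots.
A can't be placed before 3, so the schedule must run through at least slot 3.
3 works (last occupied slot: 3): for example A=3, G=1, E=3, Q=1.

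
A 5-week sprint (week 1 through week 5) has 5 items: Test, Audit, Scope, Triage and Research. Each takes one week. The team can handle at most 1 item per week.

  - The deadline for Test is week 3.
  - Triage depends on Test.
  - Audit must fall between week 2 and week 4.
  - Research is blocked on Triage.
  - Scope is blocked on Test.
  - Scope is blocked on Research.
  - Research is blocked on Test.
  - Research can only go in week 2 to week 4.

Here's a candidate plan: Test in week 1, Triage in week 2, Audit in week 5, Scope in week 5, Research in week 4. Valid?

The deadline for Test is week 3 — holds.
Triage depends on Test — holds.
Research is blocked on Test — holds.
The team can handle at most 1 item per week — violated.
Research can only go in week 2 to week 4 — holds.
Scope is blocked on Test — holds.
Audit must fall between week 2 and week 4 — violated.
Scope is blocked on Research — holds.
Research is blocked on Triage — holds.

Invalid. Audit must fall between week 2 and week 4.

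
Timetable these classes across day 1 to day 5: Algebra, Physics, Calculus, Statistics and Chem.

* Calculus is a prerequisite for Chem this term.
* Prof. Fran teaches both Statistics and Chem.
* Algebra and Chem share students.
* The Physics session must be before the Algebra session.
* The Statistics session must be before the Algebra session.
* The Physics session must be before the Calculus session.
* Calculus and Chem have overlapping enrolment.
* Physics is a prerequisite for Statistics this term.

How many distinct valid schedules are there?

21

Splitting on Algebra: it can be day 3 (5), day 4 (9), day 5 (7). Listing each branch's schedules as (Physics, Calculus, Statistics, Chem) by day number:
Algebra=day 3: (1,2,2,4) (1,2,2,5) (1,3,2,4) (1,3,2,5) (1,4,2,5) — 5.
Algebra=day 4: (1,2,2,3) (1,2,2,5) (1,2,3,5) (1,3,2,5) (1,3,3,5) (1,4,2,5) (1,4,3,5) (2,3,3,5) (2,4,3,5) — 9.
Algebra=day 5: (1,2,2,3) (1,2,2,4) (1,2,3,4) (1,2,4,3) (1,3,2,4) (1,3,3,4) (2,3,3,4) — 7.
Summing: 5 + 9 + 7 = 21.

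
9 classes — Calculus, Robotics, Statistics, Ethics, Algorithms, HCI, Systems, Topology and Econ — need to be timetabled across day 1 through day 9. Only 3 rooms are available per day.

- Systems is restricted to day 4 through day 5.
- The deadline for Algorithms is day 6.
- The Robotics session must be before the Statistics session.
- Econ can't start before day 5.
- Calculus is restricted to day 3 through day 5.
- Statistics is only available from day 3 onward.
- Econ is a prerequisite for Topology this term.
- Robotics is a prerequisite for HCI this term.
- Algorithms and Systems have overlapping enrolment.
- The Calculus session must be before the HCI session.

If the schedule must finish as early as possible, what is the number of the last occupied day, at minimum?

The precedence chain requires at least 2 distinct days.
With at most 3 per day and 9 classes, at least 3 days are needed.
Propagating the time windows through the other constraints, Topology can't land before day 6, so the schedule must run through at least day 6.
6 works (last occupied day: day 6): for example HCI -> day 4, Ethics -> day 1, Robotics -> day 1, Algorithms -> day 1, Calculus -> day 3, Topology -> day 6, Statistics -> day 3, Econ -> day 5, Systems -> day 4.

6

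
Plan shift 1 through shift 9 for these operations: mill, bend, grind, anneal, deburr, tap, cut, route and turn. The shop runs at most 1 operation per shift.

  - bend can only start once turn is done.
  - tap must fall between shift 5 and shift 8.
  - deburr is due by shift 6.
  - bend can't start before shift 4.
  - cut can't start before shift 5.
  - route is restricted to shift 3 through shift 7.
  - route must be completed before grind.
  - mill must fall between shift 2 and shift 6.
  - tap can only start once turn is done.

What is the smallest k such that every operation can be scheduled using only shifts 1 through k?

The precedence chain requires at least 2 distinct shifts.
With at most 1 per shift and 9 operations, at least 9 shifts are needed.
tap can't be placed before shift 5, so the schedule must run through at least shift 5.
9 works (last occupied shift: shift 9): for example tap -> shift 5, grind -> shift 8, deburr -> shift 1, turn -> shift 4, cut -> shift 6, mill -> shift 2, bend -> shift 7, anneal -> shift 9, route -> shift 3.

9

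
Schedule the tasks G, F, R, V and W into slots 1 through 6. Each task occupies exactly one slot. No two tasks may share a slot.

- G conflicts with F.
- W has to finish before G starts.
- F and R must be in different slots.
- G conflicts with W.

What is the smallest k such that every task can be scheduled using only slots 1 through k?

5 slots

The precedence chain requires at least 2 distinct slots.
With at most 1 per slot and 5 tasks, at least 5 slots are needed.
5 works (last occupied slot: 5): for example W in 1, G in 2, V in 5, F in 3, R in 4.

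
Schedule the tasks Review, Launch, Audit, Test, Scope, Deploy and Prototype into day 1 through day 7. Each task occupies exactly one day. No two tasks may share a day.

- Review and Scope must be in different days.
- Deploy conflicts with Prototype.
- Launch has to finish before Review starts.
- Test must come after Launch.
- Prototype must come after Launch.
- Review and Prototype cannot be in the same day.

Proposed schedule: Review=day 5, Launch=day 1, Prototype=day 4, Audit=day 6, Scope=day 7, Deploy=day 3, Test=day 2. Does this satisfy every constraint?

Review and Prototype cannot be in the same day — holds.
Review and Scope must be in different days — holds.
Prototype must come after Launch — holds.
Deploy conflicts with Prototype — holds.
Launch has to finish before Review starts — holds.
Test must come after Launch — holds.
No two tasks may share a day — holds.

Yes, all constraints hold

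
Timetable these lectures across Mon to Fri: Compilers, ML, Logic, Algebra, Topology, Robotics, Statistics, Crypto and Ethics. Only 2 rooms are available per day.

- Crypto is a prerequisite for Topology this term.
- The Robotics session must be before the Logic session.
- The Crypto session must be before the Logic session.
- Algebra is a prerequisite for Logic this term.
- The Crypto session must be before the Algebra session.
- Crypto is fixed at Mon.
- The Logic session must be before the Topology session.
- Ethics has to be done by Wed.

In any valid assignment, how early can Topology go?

Thu

Precedence pushes Topology to at least Thu.
Topology at Thu is achievable: Compilers in Wed, Crypto in Mon, Topology in Thu, Ethics in Mon, Robotics in Tue, Logic in Wed, Algebra in Tue, Statistics in Fri, ML in Thu.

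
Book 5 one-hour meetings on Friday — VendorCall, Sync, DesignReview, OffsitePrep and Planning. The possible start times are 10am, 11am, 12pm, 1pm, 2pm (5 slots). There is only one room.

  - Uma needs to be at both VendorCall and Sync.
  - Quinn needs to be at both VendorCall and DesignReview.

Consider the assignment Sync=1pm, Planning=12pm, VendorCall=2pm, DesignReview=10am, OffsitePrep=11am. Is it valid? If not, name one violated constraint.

Quinn needs to be at both VendorCall and DesignReview — holds.
Uma needs to be at both VendorCall and Sync — holds.
There is only one room — holds.

Valid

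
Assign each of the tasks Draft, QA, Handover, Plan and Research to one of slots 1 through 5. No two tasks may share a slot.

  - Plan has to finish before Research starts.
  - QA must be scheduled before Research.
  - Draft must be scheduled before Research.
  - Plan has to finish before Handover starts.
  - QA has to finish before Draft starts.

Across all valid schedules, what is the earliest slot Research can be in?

Precedence pushes Research to at least 3.
Research at 4 is achievable: Handover=5; QA=1; Research=4; Draft=2; Plan=3.
Nothing earlier works — the capacity limit rule out every slot before 4.

4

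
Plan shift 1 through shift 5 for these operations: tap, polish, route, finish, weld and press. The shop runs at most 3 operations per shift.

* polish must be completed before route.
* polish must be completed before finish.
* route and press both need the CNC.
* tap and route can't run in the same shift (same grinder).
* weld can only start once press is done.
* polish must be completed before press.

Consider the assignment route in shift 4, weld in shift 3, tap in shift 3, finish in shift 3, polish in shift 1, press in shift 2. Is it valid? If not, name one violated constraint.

Yes

polish must be completed before finish — holds.
tap and route can't run in the same shift (same grinder) — holds.
polish must be completed before press — holds.
polish must be completed before route — holds.
weld can only start once press is done — holds.
The shop runs at most 3 operations per shift — holds.
route and press both need the CNC — holds.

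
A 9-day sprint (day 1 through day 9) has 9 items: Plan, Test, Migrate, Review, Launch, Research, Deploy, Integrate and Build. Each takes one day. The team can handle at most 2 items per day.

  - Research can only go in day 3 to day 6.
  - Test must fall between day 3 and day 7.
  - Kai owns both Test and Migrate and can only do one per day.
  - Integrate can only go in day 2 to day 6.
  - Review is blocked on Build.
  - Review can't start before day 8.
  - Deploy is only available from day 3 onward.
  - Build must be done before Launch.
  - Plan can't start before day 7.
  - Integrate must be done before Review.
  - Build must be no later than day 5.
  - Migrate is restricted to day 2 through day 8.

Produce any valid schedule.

Research in day 3; Migrate in day 2; Build in day 1; Integrate in day 2; Plan in day 7; Review in day 8; Test in day 3; Launch in day 4; Deploy in day 4

Checking: Build(day 1) before Launch(day 4); Integrate(day 2) before Review(day 8); Build(day 1) before Review(day 8); Test(day 3) != Migrate(day 2); Build=day 1 in [day 1,day 5]; Test=day 3 in [day 3,day 7]; Research=day 3 in [day 3,day 6]; Migrate=day 2 in [day 2,day 8]; Review=day 8 in [day 8,day 9]; Integrate=day 2 in [day 2,day 6]; Plan=day 7 in [day 7,day 9]; Deploy=day 4 in [day 3,day 9]; max 2 per day (cap 2).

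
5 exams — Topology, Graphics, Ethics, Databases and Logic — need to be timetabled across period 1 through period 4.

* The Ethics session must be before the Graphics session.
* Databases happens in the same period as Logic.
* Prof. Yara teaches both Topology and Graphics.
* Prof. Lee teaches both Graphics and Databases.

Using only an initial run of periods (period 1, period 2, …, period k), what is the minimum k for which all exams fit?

2 periods

The precedence chain requires at least 2 distinct periods.
2 works (last occupied period: period 2): for example Logic -> period 1; Topology -> period 1; Databases -> period 1; Graphics -> period 2; Ethics -> period 1.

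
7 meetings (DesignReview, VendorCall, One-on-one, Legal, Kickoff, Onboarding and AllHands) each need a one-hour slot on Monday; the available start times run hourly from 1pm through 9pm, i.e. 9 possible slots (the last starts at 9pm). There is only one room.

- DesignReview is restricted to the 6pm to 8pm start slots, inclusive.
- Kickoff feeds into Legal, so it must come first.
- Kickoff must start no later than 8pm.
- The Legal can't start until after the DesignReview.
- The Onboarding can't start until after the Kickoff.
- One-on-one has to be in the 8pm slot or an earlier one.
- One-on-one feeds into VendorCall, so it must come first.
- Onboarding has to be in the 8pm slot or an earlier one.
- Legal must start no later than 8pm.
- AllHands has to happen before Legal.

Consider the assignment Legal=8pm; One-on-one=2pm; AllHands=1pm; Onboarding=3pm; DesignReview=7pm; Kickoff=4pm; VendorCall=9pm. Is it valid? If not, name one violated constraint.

Onboarding has to be in the 8pm slot or an earlier one — holds.
One-on-one has to be in the 8pm slot or an earlier one — holds.
The Onboarding can't start until after the Kickoff — violated.
Legal must start no later than 8pm — holds.
There is only one room — holds.
AllHands has to happen before Legal — holds.
Kickoff feeds into Legal, so it must come first — holds.
DesignReview is restricted to the 6pm to 8pm start slots, inclusive — holds.
Kickoff must start no later than 8pm — holds.
One-on-one feeds into VendorCall, so it must come first — holds.
The Legal can't start until after the DesignReview — holds.

No. The Onboarding can't start until after the Kickoff is not satisfied.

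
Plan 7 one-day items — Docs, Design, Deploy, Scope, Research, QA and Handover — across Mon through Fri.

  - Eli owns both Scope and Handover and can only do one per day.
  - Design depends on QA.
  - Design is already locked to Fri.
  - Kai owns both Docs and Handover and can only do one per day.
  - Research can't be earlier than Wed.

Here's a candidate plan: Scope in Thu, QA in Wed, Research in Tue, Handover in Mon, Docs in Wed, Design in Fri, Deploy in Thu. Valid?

Research can't be earlier than Wed — violated.
Design depends on QA — holds.
Kai owns both Docs and Handover and can only do one per day — holds.
Eli owns both Scope and Handover and can only do one per day — holds.
Design is already locked to Fri — holds.

No — it violates: Research can't be earlier than Wed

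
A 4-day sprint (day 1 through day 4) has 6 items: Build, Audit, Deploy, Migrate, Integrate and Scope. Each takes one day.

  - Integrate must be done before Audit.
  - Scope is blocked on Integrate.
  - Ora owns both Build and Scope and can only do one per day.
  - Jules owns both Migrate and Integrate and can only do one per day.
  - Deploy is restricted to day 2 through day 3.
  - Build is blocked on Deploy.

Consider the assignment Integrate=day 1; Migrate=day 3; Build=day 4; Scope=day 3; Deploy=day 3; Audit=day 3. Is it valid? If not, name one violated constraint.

Ora owns both Build and Scope and can only do one per day — holds.
Jules owns both Migrate and Integrate and can only do one per day — holds.
Integrate must be done before Audit — holds.
Deploy is restricted to day 2 through day 3 — holds.
Scope is blocked on Integrate — holds.
Build is blocked on Deploy — holds.

Yes, all constraints hold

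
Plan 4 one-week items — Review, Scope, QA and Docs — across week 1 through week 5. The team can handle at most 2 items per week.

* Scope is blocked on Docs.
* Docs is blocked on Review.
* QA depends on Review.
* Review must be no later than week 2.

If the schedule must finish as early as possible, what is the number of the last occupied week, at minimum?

week 3

The precedence chain requires at least 3 distinct weeks.
With at most 2 per week and 4 work items, at least 2 weeks are needed.
3 works (last occupied week: week 3): for example QA in week 2; Review in week 1; Scope in week 3; Docs in week 2.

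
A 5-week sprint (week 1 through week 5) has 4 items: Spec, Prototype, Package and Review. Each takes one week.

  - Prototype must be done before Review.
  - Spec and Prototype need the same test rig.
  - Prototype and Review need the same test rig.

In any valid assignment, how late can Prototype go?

week 4

Downstream work caps Prototype at week 4.
Prototype at week 4 is achievable: Prototype in week 4, Spec in week 1, Review in week 5, Package in week 1.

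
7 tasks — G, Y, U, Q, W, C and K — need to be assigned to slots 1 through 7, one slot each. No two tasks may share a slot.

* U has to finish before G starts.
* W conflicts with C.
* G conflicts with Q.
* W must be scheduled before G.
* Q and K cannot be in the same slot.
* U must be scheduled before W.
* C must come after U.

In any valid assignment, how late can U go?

4

Downstream work caps U at 5.
U at 4 is achievable: C -> 7; Y -> 1; G -> 6; U -> 4; K -> 3; W -> 5; Q -> 2.
Nothing later works — the conflict and capacity constraints rule out every slot after 4.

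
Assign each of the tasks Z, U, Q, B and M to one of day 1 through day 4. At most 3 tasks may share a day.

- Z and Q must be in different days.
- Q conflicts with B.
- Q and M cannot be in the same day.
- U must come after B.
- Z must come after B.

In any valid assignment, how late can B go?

day 3

Downstream work caps B at day 3.
B at day 3 is achievable: Q=day 1, B=day 3, Z=day 4, M=day 2, U=day 4.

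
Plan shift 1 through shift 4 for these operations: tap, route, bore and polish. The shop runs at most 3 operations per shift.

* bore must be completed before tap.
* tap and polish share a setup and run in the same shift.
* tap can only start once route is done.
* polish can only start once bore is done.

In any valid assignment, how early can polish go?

Precedence pushes polish to at least shift 2.
polish at shift 2 is achievable: polish -> shift 2; route -> shift 1; tap -> shift 2; bore -> shift 1.

shift 2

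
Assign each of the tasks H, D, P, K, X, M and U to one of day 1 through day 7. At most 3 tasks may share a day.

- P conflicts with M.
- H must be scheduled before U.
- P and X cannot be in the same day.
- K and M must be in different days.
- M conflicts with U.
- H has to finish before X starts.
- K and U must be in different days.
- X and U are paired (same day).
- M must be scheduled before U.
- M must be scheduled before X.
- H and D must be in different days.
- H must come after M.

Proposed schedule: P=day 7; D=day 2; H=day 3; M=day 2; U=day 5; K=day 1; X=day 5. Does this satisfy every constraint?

H must be scheduled before U — holds.
K and U must be in different days — holds.
X and U are paired (same day) — holds.
H must come after M — holds.
At most 3 tasks may share a day — holds.
K and M must be in different days — holds.
M must be scheduled before X — holds.
M conflicts with U — holds.
M must be scheduled before U — holds.
P and X cannot be in the same day — holds.
P conflicts with M — holds.
H has to finish before X starts — holds.
H and D must be in different days — holds.

Valid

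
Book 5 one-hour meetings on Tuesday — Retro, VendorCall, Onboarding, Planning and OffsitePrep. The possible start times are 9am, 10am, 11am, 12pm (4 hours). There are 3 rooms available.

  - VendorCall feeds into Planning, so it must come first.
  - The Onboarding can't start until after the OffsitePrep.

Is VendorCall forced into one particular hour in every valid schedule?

VendorCall can be 9am (e.g. Retro=9am, VendorCall=9am, OffsitePrep=9am, Onboarding=10am, Planning=10am) or 10am (e.g. Planning=11am, Onboarding=10am, VendorCall=10am, Retro=9am, OffsitePrep=9am).

No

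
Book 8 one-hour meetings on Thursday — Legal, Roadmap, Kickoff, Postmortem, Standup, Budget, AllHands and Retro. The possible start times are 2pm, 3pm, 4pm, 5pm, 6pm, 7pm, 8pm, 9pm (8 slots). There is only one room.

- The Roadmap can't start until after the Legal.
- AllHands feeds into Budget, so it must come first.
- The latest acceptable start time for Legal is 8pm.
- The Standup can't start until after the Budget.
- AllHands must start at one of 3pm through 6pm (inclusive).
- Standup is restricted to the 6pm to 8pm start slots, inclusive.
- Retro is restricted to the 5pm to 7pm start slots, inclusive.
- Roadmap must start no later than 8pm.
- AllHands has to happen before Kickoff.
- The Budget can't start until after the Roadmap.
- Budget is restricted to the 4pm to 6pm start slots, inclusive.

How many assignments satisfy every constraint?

36

Splitting on Legal: it can be 2pm (33), 3pm (2), 4pm (1). Listing each branch's schedules as (Roadmap, Kickoff, Postmortem, Standup, Budget, AllHands, Retro):
Legal=2pm: (3pm,5pm,9pm,8pm,6pm,4pm,7pm) (3pm,6pm,9pm,8pm,5pm,4pm,7pm) (3pm,7pm,9pm,8pm,5pm,4pm,6pm) (3pm,7pm,9pm,8pm,6pm,4pm,5pm) (3pm,8pm,9pm,6pm,5pm,4pm,7pm) (3pm,8pm,9pm,7pm,5pm,4pm,6pm) (3pm,8pm,9pm,7pm,6pm,4pm,5pm) (3pm,9pm,4pm,8pm,6pm,5pm,7pm) (3pm,9pm,5pm,8pm,6pm,4pm,7pm) (3pm,9pm,6pm,8pm,5pm,4pm,7pm) (3pm,9pm,7pm,8pm,5pm,4pm,6pm) (3pm,9pm,7pm,8pm,6pm,4pm,5pm) (3pm,9pm,8pm,6pm,5pm,4pm,7pm) (3pm,9pm,8pm,7pm,5pm,4pm,6pm) (3pm,9pm,8pm,7pm,6pm,4pm,5pm) (4pm,5pm,9pm,8pm,6pm,3pm,7pm) (4pm,6pm,9pm,8pm,5pm,3pm,7pm) (4pm,7pm,9pm,8pm,5pm,3pm,6pm) (4pm,7pm,9pm,8pm,6pm,3pm,5pm) (4pm,8pm,9pm,6pm,5pm,3pm,7pm) (4pm,8pm,9pm,7pm,5pm,3pm,6pm) (4pm,8pm,9pm,7pm,6pm,3pm,5pm) (4pm,9pm,3pm,8pm,6pm,5pm,7pm) (4pm,9pm,5pm,8pm,6pm,3pm,7pm) (4pm,9pm,6pm,8pm,5pm,3pm,7pm) (4pm,9pm,7pm,8pm,5pm,3pm,6pm) (4pm,9pm,7pm,8pm,6pm,3pm,5pm) (4pm,9pm,8pm,6pm,5pm,3pm,7pm) (4pm,9pm,8pm,7pm,5pm,3pm,6pm) (4pm,9pm,8pm,7pm,6pm,3pm,5pm) (5pm,4pm,9pm,8pm,6pm,3pm,7pm) (5pm,9pm,3pm,8pm,6pm,4pm,7pm) (5pm,9pm,4pm,8pm,6pm,3pm,7pm) — 33.
Legal=3pm: (4pm,9pm,2pm,8pm,6pm,5pm,7pm) (5pm,9pm,2pm,8pm,6pm,4pm,7pm) — 2.
Legal=4pm: (5pm,9pm,2pm,8pm,6pm,3pm,7pm) — 1.
Summing: 33 + 2 + 1 = 36.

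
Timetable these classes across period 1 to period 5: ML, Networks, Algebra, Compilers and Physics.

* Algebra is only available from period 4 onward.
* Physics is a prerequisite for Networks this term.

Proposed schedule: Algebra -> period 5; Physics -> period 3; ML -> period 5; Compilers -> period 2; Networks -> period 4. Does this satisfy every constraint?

Yes

Physics is a prerequisite for Networks this term — holds.
Algebra is only available from period 4 onward — holds.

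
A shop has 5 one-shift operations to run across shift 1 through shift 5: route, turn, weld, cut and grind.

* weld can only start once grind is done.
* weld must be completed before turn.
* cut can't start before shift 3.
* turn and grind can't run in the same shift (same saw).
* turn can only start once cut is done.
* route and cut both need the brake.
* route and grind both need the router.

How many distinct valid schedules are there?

Splitting on route: it can be shift 1 (7), shift 2 (10), shift 3 (5), shift 4 (9), shift 5 (15). Listing each branch's schedules as (turn, weld, cut, grind) by shift number:
route=shift 1: (4,3,3,2) (5,3,3,2) (5,3,4,2) (5,4,3,2) (5,4,3,3) (5,4,4,2) (5,4,4,3) — 7.
route=shift 2: (4,2,3,1) (4,3,3,1) (5,2,3,1) (5,2,4,1) (5,3,3,1) (5,3,4,1) (5,4,3,1) (5,4,3,3) (5,4,4,1) (5,4,4,3) — 10.
route=shift 3: (5,2,4,1) (5,3,4,1) (5,3,4,2) (5,4,4,1) (5,4,4,2) — 5.
route=shift 4: (4,2,3,1) (4,3,3,1) (4,3,3,2) (5,2,3,1) (5,3,3,1) (5,3,3,2) (5,4,3,1) (5,4,3,2) (5,4,3,3) — 9.
route=shift 5: (4,2,3,1) (4,3,3,1) (4,3,3,2) (5,2,3,1) (5,2,4,1) (5,3,3,1) (5,3,3,2) (5,3,4,1) (5,3,4,2) (5,4,3,1) (5,4,3,2) (5,4,3,3) (5,4,4,1) (5,4,4,2) (5,4,4,3) — 15.
Summing: 7 + 10 + 5 + 9 + 15 = 46.

46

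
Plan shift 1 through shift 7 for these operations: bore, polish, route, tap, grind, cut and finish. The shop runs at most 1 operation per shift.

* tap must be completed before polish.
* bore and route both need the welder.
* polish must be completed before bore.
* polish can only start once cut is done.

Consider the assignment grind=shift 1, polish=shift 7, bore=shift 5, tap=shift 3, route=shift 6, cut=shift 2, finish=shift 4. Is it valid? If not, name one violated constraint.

bore and route both need the welder — holds.
tap must be completed before polish — holds.
polish can only start once cut is done — holds.
The shop runs at most 1 operation per shift — holds.
polish must be completed before bore — violated.

Invalid. polish must be completed before bore.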